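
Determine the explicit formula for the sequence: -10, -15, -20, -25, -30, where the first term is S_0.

Check differences: -15 - -10 = -5
-20 - -15 = -5
Common difference d = -5.
First term a = -10.
Formula: S_i = -10 - 5*i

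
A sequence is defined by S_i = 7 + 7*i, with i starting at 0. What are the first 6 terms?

This is an arithmetic sequence.
i=0: S_0 = 7 + 7*0 = 7
i=1: S_1 = 7 + 7*1 = 14
i=2: S_2 = 7 + 7*2 = 21
i=3: S_3 = 7 + 7*3 = 28
i=4: S_4 = 7 + 7*4 = 35
i=5: S_5 = 7 + 7*5 = 42
The first 6 terms are: [7, 14, 21, 28, 35, 42]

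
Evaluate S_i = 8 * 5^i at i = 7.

S_7 = 8 * 5^7 = 8 * 78125 = 625000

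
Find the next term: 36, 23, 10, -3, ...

Differences: 23 - 36 = -13
This is an arithmetic sequence with common difference d = -13.
Next term = -3 + -13 = -16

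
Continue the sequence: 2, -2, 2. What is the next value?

Ratios: -2 / 2 = -1.0
This is a geometric sequence with common ratio r = -1.
Next term = 2 * -1 = -2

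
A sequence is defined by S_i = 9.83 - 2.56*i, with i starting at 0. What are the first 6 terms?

This is an arithmetic sequence.
i=0: S_0 = 9.83 + -2.56*0 = 9.83
i=1: S_1 = 9.83 + -2.56*1 = 7.27
i=2: S_2 = 9.83 + -2.56*2 = 4.71
i=3: S_3 = 9.83 + -2.56*3 = 2.15
i=4: S_4 = 9.83 + -2.56*4 = -0.41
i=5: S_5 = 9.83 + -2.56*5 = -2.97
The first 6 terms are: [9.83, 7.27, 4.71, 2.15, -0.41, -2.97]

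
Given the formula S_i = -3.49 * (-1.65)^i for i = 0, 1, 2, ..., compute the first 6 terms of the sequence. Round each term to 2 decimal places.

This is a geometric sequence.
i=0: S_0 = -3.49 * (-1.65)^0 = -3.49
i=1: S_1 = -3.49 * (-1.65)^1 ≈ 5.76
i=2: S_2 = -3.49 * (-1.65)^2 ≈ -9.5
i=3: S_3 = -3.49 * (-1.65)^3 ≈ 15.68
i=4: S_4 = -3.49 * (-1.65)^4 ≈ -25.87
i=5: S_5 = -3.49 * (-1.65)^5 ≈ 42.68
The first 6 terms are: [-3.49, 5.76, -9.5, 15.68, -25.87, 42.68]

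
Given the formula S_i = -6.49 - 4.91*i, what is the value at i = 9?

S_9 = -6.49 + -4.91*9 = -6.49 + -44.19 = -50.68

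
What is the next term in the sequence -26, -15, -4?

Differences: -15 - -26 = 11
This is an arithmetic sequence with common difference d = 11.
Next term = -4 + 11 = 7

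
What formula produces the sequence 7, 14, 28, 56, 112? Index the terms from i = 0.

Check ratios: 14 / 7 = 2.0
Common ratio r = 2.
First term a = 7.
Formula: S_i = 7 * 2^i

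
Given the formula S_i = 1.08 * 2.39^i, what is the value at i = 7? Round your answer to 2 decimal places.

S_7 = 1.08 * 2.39^7 ≈ 1.08 * 445.436 ≈ 481.07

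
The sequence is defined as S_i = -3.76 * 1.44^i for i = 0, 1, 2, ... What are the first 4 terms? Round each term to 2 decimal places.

This is a geometric sequence.
i=0: S_0 = -3.76 * 1.44^0 = -3.76
i=1: S_1 = -3.76 * 1.44^1 ≈ -5.41
i=2: S_2 = -3.76 * 1.44^2 ≈ -7.8
i=3: S_3 = -3.76 * 1.44^3 ≈ -11.23
The first 4 terms are: [-3.76, -5.41, -7.8, -11.23]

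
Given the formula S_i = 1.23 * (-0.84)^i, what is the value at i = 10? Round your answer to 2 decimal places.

S_10 = 1.23 * (-0.84)^10 ≈ 1.23 * 0.1749 ≈ 0.22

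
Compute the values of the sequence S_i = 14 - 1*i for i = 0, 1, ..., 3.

This is an arithmetic sequence.
i=0: S_0 = 14 + -1*0 = 14
i=1: S_1 = 14 + -1*1 = 13
i=2: S_2 = 14 + -1*2 = 12
i=3: S_3 = 14 + -1*3 = 11
The first 4 terms are: [14, 13, 12, 11]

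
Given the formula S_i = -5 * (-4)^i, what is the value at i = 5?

S_5 = -5 * (-4)^5 = -5 * -1024 = 5120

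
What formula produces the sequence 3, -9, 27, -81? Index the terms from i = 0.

Check ratios: -9 / 3 = -3.0
Common ratio r = -3.
First term a = 3.
Formula: S_i = 3 * (-3)^i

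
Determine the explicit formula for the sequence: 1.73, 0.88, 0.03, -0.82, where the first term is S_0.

Check differences: 0.88 - 1.73 = -0.85
0.03 - 0.88 = -0.85
Common difference d = -0.85.
First term a = 1.73.
Formula: S_i = 1.73 - 0.85*i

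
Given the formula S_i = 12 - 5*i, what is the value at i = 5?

S_5 = 12 + -5*5 = 12 + -25 = -13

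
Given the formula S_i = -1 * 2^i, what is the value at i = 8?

S_8 = -1 * 2^8 = -1 * 256 = -256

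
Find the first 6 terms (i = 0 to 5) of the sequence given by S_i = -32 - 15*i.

This is an arithmetic sequence.
i=0: S_0 = -32 + -15*0 = -32
i=1: S_1 = -32 + -15*1 = -47
i=2: S_2 = -32 + -15*2 = -62
i=3: S_3 = -32 + -15*3 = -77
i=4: S_4 = -32 + -15*4 = -92
i=5: S_5 = -32 + -15*5 = -107
The first 6 terms are: [-32, -47, -62, -77, -92, -107]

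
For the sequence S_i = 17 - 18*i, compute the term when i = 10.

S_10 = 17 + -18*10 = 17 + -180 = -163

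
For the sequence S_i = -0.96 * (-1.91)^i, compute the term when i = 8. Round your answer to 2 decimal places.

S_8 = -0.96 * (-1.91)^8 ≈ -0.96 * 177.1197 ≈ -170.03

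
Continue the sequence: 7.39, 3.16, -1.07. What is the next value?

Differences: 3.16 - 7.39 = -4.23
This is an arithmetic sequence with common difference d = -4.23.
Next term = -1.07 + -4.23 = -5.3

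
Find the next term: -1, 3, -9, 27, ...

Ratios: 3 / -1 = -3.0
This is a geometric sequence with common ratio r = -3.
Next term = 27 * -3 = -81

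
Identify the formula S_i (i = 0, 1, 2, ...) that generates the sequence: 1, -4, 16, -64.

Check ratios: -4 / 1 = -4.0
Common ratio r = -4.
First term a = 1.
Formula: S_i = 1 * (-4)^i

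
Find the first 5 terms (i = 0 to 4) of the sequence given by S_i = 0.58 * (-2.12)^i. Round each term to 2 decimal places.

This is a geometric sequence.
i=0: S_0 = 0.58 * (-2.12)^0 = 0.58
i=1: S_1 = 0.58 * (-2.12)^1 ≈ -1.23
i=2: S_2 = 0.58 * (-2.12)^2 ≈ 2.61
i=3: S_3 = 0.58 * (-2.12)^3 ≈ -5.53
i=4: S_4 = 0.58 * (-2.12)^4 ≈ 11.72
The first 5 terms are: [0.58, -1.23, 2.61, -5.53, 11.72]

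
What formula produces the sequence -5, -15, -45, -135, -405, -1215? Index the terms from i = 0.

Check ratios: -15 / -5 = 3.0
Common ratio r = 3.
First term a = -5.
Formula: S_i = -5 * 3^i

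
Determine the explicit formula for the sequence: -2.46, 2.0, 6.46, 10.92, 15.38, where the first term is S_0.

Check differences: 2.0 - -2.46 = 4.46
6.46 - 2.0 = 4.46
Common difference d = 4.46.
First term a = -2.46.
Formula: S_i = -2.46 + 4.46*i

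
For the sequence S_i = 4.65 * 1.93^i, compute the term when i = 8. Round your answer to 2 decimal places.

S_8 = 4.65 * 1.93^8 ≈ 4.65 * 192.5123 ≈ 895.18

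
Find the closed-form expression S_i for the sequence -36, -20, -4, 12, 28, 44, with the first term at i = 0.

Check differences: -20 - -36 = 16
-4 - -20 = 16
Common difference d = 16.
First term a = -36.
Formula: S_i = -36 + 16*i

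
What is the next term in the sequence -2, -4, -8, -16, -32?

Ratios: -4 / -2 = 2.0
This is a geometric sequence with common ratio r = 2.
Next term = -32 * 2 = -64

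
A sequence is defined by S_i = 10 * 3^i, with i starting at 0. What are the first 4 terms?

This is a geometric sequence.
i=0: S_0 = 10 * 3^0 = 10
i=1: S_1 = 10 * 3^1 = 30
i=2: S_2 = 10 * 3^2 = 90
i=3: S_3 = 10 * 3^3 = 270
The first 4 terms are: [10, 30, 90, 270]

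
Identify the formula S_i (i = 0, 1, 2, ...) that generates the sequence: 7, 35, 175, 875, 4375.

Check ratios: 35 / 7 = 5.0
Common ratio r = 5.
First term a = 7.
Formula: S_i = 7 * 5^i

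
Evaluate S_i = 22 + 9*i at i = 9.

S_9 = 22 + 9*9 = 22 + 81 = 103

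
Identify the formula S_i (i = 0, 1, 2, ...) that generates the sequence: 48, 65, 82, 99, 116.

Check differences: 65 - 48 = 17
82 - 65 = 17
Common difference d = 17.
First term a = 48.
Formula: S_i = 48 + 17*i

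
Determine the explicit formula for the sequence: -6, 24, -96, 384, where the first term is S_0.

Check ratios: 24 / -6 = -4.0
Common ratio r = -4.
First term a = -6.
Formula: S_i = -6 * (-4)^i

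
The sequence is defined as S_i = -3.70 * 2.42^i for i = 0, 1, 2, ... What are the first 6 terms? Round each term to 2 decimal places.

This is a geometric sequence.
i=0: S_0 = -3.7 * 2.42^0 = -3.7
i=1: S_1 = -3.7 * 2.42^1 ≈ -8.95
i=2: S_2 = -3.7 * 2.42^2 ≈ -21.67
i=3: S_3 = -3.7 * 2.42^3 ≈ -52.44
i=4: S_4 = -3.7 * 2.42^4 ≈ -126.9
i=5: S_5 = -3.7 * 2.42^5 ≈ -307.1
The first 6 terms are: [-3.7, -8.95, -21.67, -52.44, -126.9, -307.1]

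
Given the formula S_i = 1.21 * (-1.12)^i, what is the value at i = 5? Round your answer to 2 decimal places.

S_5 = 1.21 * (-1.12)^5 ≈ 1.21 * -1.7623 ≈ -2.13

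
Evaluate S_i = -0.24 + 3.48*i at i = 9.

S_9 = -0.24 + 3.48*9 = -0.24 + 31.32 = 31.08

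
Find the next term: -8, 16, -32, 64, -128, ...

Ratios: 16 / -8 = -2.0
This is a geometric sequence with common ratio r = -2.
Next term = -128 * -2 = 256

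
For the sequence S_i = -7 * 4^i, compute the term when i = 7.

S_7 = -7 * 4^7 = -7 * 16384 = -114688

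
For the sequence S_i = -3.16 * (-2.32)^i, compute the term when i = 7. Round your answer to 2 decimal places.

S_7 = -3.16 * (-2.32)^7 ≈ -3.16 * -361.7561 ≈ 1143.15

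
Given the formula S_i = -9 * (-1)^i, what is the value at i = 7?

S_7 = -9 * (-1)^7 = -9 * -1 = 9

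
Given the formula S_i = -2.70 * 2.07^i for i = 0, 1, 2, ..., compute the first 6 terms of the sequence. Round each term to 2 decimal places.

This is a geometric sequence.
i=0: S_0 = -2.7 * 2.07^0 = -2.7
i=1: S_1 = -2.7 * 2.07^1 ≈ -5.59
i=2: S_2 = -2.7 * 2.07^2 ≈ -11.57
i=3: S_3 = -2.7 * 2.07^3 ≈ -23.95
i=4: S_4 = -2.7 * 2.07^4 ≈ -49.57
i=5: S_5 = -2.7 * 2.07^5 ≈ -102.62
The first 6 terms are: [-2.7, -5.59, -11.57, -23.95, -49.57, -102.62]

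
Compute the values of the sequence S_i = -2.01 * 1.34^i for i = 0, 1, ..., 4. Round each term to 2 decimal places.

This is a geometric sequence.
i=0: S_0 = -2.01 * 1.34^0 = -2.01
i=1: S_1 = -2.01 * 1.34^1 ≈ -2.69
i=2: S_2 = -2.01 * 1.34^2 ≈ -3.61
i=3: S_3 = -2.01 * 1.34^3 ≈ -4.84
i=4: S_4 = -2.01 * 1.34^4 ≈ -6.48
The first 5 terms are: [-2.01, -2.69, -3.61, -4.84, -6.48]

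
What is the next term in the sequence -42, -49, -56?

Differences: -49 - -42 = -7
This is an arithmetic sequence with common difference d = -7.
Next term = -56 + -7 = -63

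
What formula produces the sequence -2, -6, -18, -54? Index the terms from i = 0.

Check ratios: -6 / -2 = 3.0
Common ratio r = 3.
First term a = -2.
Formula: S_i = -2 * 3^i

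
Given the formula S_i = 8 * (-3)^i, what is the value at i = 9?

S_9 = 8 * (-3)^9 = 8 * -19683 = -157464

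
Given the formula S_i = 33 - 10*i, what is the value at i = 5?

S_5 = 33 + -10*5 = 33 + -50 = -17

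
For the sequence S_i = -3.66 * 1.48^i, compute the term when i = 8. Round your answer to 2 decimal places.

S_8 = -3.66 * 1.48^8 ≈ -3.66 * 23.0194 ≈ -84.25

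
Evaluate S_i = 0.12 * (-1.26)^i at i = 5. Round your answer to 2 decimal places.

S_5 = 0.12 * (-1.26)^5 ≈ 0.12 * -3.1758 ≈ -0.38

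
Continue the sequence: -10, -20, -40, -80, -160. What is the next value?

Ratios: -20 / -10 = 2.0
This is a geometric sequence with common ratio r = 2.
Next term = -160 * 2 = -320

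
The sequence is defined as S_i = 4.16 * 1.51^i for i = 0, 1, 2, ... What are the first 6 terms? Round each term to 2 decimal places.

This is a geometric sequence.
i=0: S_0 = 4.16 * 1.51^0 = 4.16
i=1: S_1 = 4.16 * 1.51^1 ≈ 6.28
i=2: S_2 = 4.16 * 1.51^2 ≈ 9.49
i=3: S_3 = 4.16 * 1.51^3 ≈ 14.32
i=4: S_4 = 4.16 * 1.51^4 ≈ 21.63
i=5: S_5 = 4.16 * 1.51^5 ≈ 32.66
The first 6 terms are: [4.16, 6.28, 9.49, 14.32, 21.63, 32.66]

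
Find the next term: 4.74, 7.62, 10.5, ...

Differences: 7.62 - 4.74 = 2.88
This is an arithmetic sequence with common difference d = 2.88.
Next term = 10.5 + 2.88 = 13.38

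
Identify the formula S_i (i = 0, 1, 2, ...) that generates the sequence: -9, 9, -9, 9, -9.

Check ratios: 9 / -9 = -1.0
Common ratio r = -1.
First term a = -9.
Formula: S_i = -9 * (-1)^i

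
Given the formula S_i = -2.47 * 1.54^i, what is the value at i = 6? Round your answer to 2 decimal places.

S_6 = -2.47 * 1.54^6 ≈ -2.47 * 13.339 ≈ -32.95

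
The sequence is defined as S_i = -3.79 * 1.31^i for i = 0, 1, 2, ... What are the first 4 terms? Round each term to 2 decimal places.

This is a geometric sequence.
i=0: S_0 = -3.79 * 1.31^0 = -3.79
i=1: S_1 = -3.79 * 1.31^1 ≈ -4.96
i=2: S_2 = -3.79 * 1.31^2 ≈ -6.5
i=3: S_3 = -3.79 * 1.31^3 ≈ -8.52
The first 4 terms are: [-3.79, -4.96, -6.5, -8.52]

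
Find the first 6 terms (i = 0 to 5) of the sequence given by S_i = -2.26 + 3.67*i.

This is an arithmetic sequence.
i=0: S_0 = -2.26 + 3.67*0 = -2.26
i=1: S_1 = -2.26 + 3.67*1 = 1.41
i=2: S_2 = -2.26 + 3.67*2 = 5.08
i=3: S_3 = -2.26 + 3.67*3 = 8.75
i=4: S_4 = -2.26 + 3.67*4 = 12.42
i=5: S_5 = -2.26 + 3.67*5 = 16.09
The first 6 terms are: [-2.26, 1.41, 5.08, 8.75, 12.42, 16.09]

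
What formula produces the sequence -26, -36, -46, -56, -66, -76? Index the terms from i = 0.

Check differences: -36 - -26 = -10
-46 - -36 = -10
Common difference d = -10.
First term a = -26.
Formula: S_i = -26 - 10*i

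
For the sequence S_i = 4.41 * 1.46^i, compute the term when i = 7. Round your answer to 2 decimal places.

S_7 = 4.41 * 1.46^7 ≈ 4.41 * 14.1407 ≈ 62.36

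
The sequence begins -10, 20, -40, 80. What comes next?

Ratios: 20 / -10 = -2.0
This is a geometric sequence with common ratio r = -2.
Next term = 80 * -2 = -160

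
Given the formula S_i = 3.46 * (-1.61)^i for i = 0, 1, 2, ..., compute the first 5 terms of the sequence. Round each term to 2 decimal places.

This is a geometric sequence.
i=0: S_0 = 3.46 * (-1.61)^0 = 3.46
i=1: S_1 = 3.46 * (-1.61)^1 ≈ -5.57
i=2: S_2 = 3.46 * (-1.61)^2 ≈ 8.97
i=3: S_3 = 3.46 * (-1.61)^3 ≈ -14.44
i=4: S_4 = 3.46 * (-1.61)^4 ≈ 23.25
The first 5 terms are: [3.46, -5.57, 8.97, -14.44, 23.25]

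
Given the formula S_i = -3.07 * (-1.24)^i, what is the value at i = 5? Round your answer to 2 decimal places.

S_5 = -3.07 * (-1.24)^5 ≈ -3.07 * -2.9316 ≈ 9.0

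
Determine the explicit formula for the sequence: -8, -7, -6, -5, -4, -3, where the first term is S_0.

Check differences: -7 - -8 = 1
-6 - -7 = 1
Common difference d = 1.
First term a = -8.
Formula: S_i = -8 + 1*i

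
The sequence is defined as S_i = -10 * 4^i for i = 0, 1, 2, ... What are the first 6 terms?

This is a geometric sequence.
i=0: S_0 = -10 * 4^0 = -10
i=1: S_1 = -10 * 4^1 = -40
i=2: S_2 = -10 * 4^2 = -160
i=3: S_3 = -10 * 4^3 = -640
i=4: S_4 = -10 * 4^4 = -2560
i=5: S_5 = -10 * 4^5 = -10240
The first 6 terms are: [-10, -40, -160, -640, -2560, -10240]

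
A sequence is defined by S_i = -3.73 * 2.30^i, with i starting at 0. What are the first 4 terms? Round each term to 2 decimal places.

This is a geometric sequence.
i=0: S_0 = -3.73 * 2.3^0 = -3.73
i=1: S_1 = -3.73 * 2.3^1 ≈ -8.58
i=2: S_2 = -3.73 * 2.3^2 ≈ -19.73
i=3: S_3 = -3.73 * 2.3^3 ≈ -45.38
The first 4 terms are: [-3.73, -8.58, -19.73, -45.38]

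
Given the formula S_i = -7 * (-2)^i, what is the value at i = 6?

S_6 = -7 * (-2)^6 = -7 * 64 = -448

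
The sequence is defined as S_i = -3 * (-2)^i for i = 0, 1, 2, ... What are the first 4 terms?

This is a geometric sequence.
i=0: S_0 = -3 * (-2)^0 = -3
i=1: S_1 = -3 * (-2)^1 = 6
i=2: S_2 = -3 * (-2)^2 = -12
i=3: S_3 = -3 * (-2)^3 = 24
The first 4 terms are: [-3, 6, -12, 24]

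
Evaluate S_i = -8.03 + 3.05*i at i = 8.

S_8 = -8.03 + 3.05*8 = -8.03 + 24.4 = 16.37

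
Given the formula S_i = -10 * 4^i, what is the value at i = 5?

S_5 = -10 * 4^5 = -10 * 1024 = -10240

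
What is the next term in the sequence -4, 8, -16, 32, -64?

Ratios: 8 / -4 = -2.0
This is a geometric sequence with common ratio r = -2.
Next term = -64 * -2 = 128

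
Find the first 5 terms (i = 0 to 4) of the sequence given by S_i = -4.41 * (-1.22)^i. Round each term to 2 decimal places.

This is a geometric sequence.
i=0: S_0 = -4.41 * (-1.22)^0 = -4.41
i=1: S_1 = -4.41 * (-1.22)^1 ≈ 5.38
i=2: S_2 = -4.41 * (-1.22)^2 ≈ -6.56
i=3: S_3 = -4.41 * (-1.22)^3 ≈ 8.01
i=4: S_4 = -4.41 * (-1.22)^4 ≈ -9.77
The first 5 terms are: [-4.41, 5.38, -6.56, 8.01, -9.77]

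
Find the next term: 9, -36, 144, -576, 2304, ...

Ratios: -36 / 9 = -4.0
This is a geometric sequence with common ratio r = -4.
Next term = 2304 * -4 = -9216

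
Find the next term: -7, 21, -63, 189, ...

Ratios: 21 / -7 = -3.0
This is a geometric sequence with common ratio r = -3.
Next term = 189 * -3 = -567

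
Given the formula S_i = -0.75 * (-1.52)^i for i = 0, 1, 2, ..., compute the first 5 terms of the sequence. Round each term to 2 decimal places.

This is a geometric sequence.
i=0: S_0 = -0.75 * (-1.52)^0 = -0.75
i=1: S_1 = -0.75 * (-1.52)^1 = 1.14
i=2: S_2 = -0.75 * (-1.52)^2 ≈ -1.73
i=3: S_3 = -0.75 * (-1.52)^3 ≈ 2.63
i=4: S_4 = -0.75 * (-1.52)^4 ≈ -4.0
The first 5 terms are: [-0.75, 1.14, -1.73, 2.63, -4.0]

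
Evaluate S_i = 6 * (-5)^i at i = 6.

S_6 = 6 * (-5)^6 = 6 * 15625 = 93750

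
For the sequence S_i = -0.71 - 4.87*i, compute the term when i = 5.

S_5 = -0.71 + -4.87*5 = -0.71 + -24.35 = -25.06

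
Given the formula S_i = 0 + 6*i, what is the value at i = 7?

S_7 = 0 + 6*7 = 0 + 42 = 42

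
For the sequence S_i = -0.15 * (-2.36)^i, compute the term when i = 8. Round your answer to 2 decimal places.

S_8 = -0.15 * (-2.36)^8 ≈ -0.15 * 962.268 ≈ -144.34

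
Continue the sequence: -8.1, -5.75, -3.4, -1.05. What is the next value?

Differences: -5.75 - -8.1 = 2.35
This is an arithmetic sequence with common difference d = 2.35.
Next term = -1.05 + 2.35 = 1.3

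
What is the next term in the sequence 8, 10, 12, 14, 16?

Differences: 10 - 8 = 2
This is an arithmetic sequence with common difference d = 2.
Next term = 16 + 2 = 18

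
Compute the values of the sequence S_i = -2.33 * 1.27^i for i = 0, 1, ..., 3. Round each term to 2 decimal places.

This is a geometric sequence.
i=0: S_0 = -2.33 * 1.27^0 = -2.33
i=1: S_1 = -2.33 * 1.27^1 ≈ -2.96
i=2: S_2 = -2.33 * 1.27^2 ≈ -3.76
i=3: S_3 = -2.33 * 1.27^3 ≈ -4.77
The first 4 terms are: [-2.33, -2.96, -3.76, -4.77]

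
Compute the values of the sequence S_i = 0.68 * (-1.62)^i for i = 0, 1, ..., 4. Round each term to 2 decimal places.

This is a geometric sequence.
i=0: S_0 = 0.68 * (-1.62)^0 = 0.68
i=1: S_1 = 0.68 * (-1.62)^1 ≈ -1.1
i=2: S_2 = 0.68 * (-1.62)^2 ≈ 1.78
i=3: S_3 = 0.68 * (-1.62)^3 ≈ -2.89
i=4: S_4 = 0.68 * (-1.62)^4 ≈ 4.68
The first 5 terms are: [0.68, -1.1, 1.78, -2.89, 4.68]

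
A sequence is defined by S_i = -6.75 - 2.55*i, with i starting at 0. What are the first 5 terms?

This is an arithmetic sequence.
i=0: S_0 = -6.75 + -2.55*0 = -6.75
i=1: S_1 = -6.75 + -2.55*1 = -9.3
i=2: S_2 = -6.75 + -2.55*2 = -11.85
i=3: S_3 = -6.75 + -2.55*3 = -14.4
i=4: S_4 = -6.75 + -2.55*4 = -16.95
The first 5 terms are: [-6.75, -9.3, -11.85, -14.4, -16.95]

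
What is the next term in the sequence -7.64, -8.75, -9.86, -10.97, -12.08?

Differences: -8.75 - -7.64 = -1.11
This is an arithmetic sequence with common difference d = -1.11.
Next term = -12.08 + -1.11 = -13.19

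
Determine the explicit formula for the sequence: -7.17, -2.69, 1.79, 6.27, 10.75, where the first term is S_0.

Check differences: -2.69 - -7.17 = 4.48
1.79 - -2.69 = 4.48
Common difference d = 4.48.
First term a = -7.17.
Formula: S_i = -7.17 + 4.48*i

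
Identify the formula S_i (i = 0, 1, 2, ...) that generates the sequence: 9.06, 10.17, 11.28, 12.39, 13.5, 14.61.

Check differences: 10.17 - 9.06 = 1.11
11.28 - 10.17 = 1.11
Common difference d = 1.11.
First term a = 9.06.
Formula: S_i = 9.06 + 1.11*i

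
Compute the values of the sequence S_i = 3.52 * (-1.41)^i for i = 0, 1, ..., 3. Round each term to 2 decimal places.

This is a geometric sequence.
i=0: S_0 = 3.52 * (-1.41)^0 = 3.52
i=1: S_1 = 3.52 * (-1.41)^1 ≈ -4.96
i=2: S_2 = 3.52 * (-1.41)^2 ≈ 7.0
i=3: S_3 = 3.52 * (-1.41)^3 ≈ -9.87
The first 4 terms are: [3.52, -4.96, 7.0, -9.87]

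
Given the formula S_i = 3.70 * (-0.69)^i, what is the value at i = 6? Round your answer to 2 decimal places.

S_6 = 3.7 * (-0.69)^6 ≈ 3.7 * 0.1079 ≈ 0.4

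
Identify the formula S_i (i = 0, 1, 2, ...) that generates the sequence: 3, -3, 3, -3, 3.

Check ratios: -3 / 3 = -1.0
Common ratio r = -1.
First term a = 3.
Formula: S_i = 3 * (-1)^i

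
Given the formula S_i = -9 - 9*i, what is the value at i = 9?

S_9 = -9 + -9*9 = -9 + -81 = -90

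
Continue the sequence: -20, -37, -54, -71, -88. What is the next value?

Differences: -37 - -20 = -17
This is an arithmetic sequence with common difference d = -17.
Next term = -88 + -17 = -105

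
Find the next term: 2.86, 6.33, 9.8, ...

Differences: 6.33 - 2.86 = 3.47
This is an arithmetic sequence with common difference d = 3.47.
Next term = 9.8 + 3.47 = 13.27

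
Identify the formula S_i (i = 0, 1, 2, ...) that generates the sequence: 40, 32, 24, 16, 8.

Check differences: 32 - 40 = -8
24 - 32 = -8
Common difference d = -8.
First term a = 40.
Formula: S_i = 40 - 8*i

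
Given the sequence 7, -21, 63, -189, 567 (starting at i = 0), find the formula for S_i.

Check ratios: -21 / 7 = -3.0
Common ratio r = -3.
First term a = 7.
Formula: S_i = 7 * (-3)^i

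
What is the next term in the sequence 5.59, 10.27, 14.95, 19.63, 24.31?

Differences: 10.27 - 5.59 = 4.68
This is an arithmetic sequence with common difference d = 4.68.
Next term = 24.31 + 4.68 = 28.99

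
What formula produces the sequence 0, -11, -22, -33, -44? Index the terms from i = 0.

Check differences: -11 - 0 = -11
-22 - -11 = -11
Common difference d = -11.
First term a = 0.
Formula: S_i = 0 - 11*i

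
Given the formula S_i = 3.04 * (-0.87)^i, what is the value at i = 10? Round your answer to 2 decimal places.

S_10 = 3.04 * (-0.87)^10 ≈ 3.04 * 0.2484 ≈ 0.76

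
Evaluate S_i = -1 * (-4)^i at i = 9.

S_9 = -1 * (-4)^9 = -1 * -262144 = 262144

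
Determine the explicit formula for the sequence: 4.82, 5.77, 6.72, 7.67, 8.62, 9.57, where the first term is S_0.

Check differences: 5.77 - 4.82 = 0.95
6.72 - 5.77 = 0.95
Common difference d = 0.95.
First term a = 4.82.
Formula: S_i = 4.82 + 0.95*i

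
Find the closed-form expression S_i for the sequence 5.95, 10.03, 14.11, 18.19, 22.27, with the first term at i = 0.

Check differences: 10.03 - 5.95 = 4.08
14.11 - 10.03 = 4.08
Common difference d = 4.08.
First term a = 5.95.
Formula: S_i = 5.95 + 4.08*i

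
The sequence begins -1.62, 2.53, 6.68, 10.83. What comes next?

Differences: 2.53 - -1.62 = 4.15
This is an arithmetic sequence with common difference d = 4.15.
Next term = 10.83 + 4.15 = 14.98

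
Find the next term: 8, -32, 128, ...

Ratios: -32 / 8 = -4.0
This is a geometric sequence with common ratio r = -4.
Next term = 128 * -4 = -512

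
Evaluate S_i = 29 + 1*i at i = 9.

S_9 = 29 + 1*9 = 29 + 9 = 38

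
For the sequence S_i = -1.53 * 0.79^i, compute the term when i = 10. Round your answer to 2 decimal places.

S_10 = -1.53 * 0.79^10 ≈ -1.53 * 0.0947 ≈ -0.14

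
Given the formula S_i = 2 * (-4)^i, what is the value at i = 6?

S_6 = 2 * (-4)^6 = 2 * 4096 = 8192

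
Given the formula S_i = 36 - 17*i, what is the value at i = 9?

S_9 = 36 + -17*9 = 36 + -153 = -117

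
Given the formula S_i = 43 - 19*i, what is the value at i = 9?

S_9 = 43 + -19*9 = 43 + -171 = -128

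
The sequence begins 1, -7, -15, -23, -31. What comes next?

Differences: -7 - 1 = -8
This is an arithmetic sequence with common difference d = -8.
Next term = -31 + -8 = -39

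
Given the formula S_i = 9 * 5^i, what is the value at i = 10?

S_10 = 9 * 5^10 = 9 * 9765625 = 87890625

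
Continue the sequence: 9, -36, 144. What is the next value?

Ratios: -36 / 9 = -4.0
This is a geometric sequence with common ratio r = -4.
Next term = 144 * -4 = -576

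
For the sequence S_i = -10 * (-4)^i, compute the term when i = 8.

S_8 = -10 * (-4)^8 = -10 * 65536 = -655360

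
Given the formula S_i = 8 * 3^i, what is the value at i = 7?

S_7 = 8 * 3^7 = 8 * 2187 = 17496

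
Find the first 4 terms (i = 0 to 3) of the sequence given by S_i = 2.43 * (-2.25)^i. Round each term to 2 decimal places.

This is a geometric sequence.
i=0: S_0 = 2.43 * (-2.25)^0 = 2.43
i=1: S_1 = 2.43 * (-2.25)^1 ≈ -5.47
i=2: S_2 = 2.43 * (-2.25)^2 ≈ 12.3
i=3: S_3 = 2.43 * (-2.25)^3 ≈ -27.68
The first 4 terms are: [2.43, -5.47, 12.3, -27.68]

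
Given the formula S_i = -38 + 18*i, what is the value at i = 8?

S_8 = -38 + 18*8 = -38 + 144 = 106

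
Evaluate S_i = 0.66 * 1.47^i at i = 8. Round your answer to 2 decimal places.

S_8 = 0.66 * 1.47^8 ≈ 0.66 * 21.8041 ≈ 14.39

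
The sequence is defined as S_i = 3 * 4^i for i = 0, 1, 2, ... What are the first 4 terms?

This is a geometric sequence.
i=0: S_0 = 3 * 4^0 = 3
i=1: S_1 = 3 * 4^1 = 12
i=2: S_2 = 3 * 4^2 = 48
i=3: S_3 = 3 * 4^3 = 192
The first 4 terms are: [3, 12, 48, 192]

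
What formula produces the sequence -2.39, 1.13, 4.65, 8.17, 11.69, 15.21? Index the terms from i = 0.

Check differences: 1.13 - -2.39 = 3.52
4.65 - 1.13 = 3.52
Common difference d = 3.52.
First term a = -2.39.
Formula: S_i = -2.39 + 3.52*i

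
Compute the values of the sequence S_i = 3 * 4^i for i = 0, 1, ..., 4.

This is a geometric sequence.
i=0: S_0 = 3 * 4^0 = 3
i=1: S_1 = 3 * 4^1 = 12
i=2: S_2 = 3 * 4^2 = 48
i=3: S_3 = 3 * 4^3 = 192
i=4: S_4 = 3 * 4^4 = 768
The first 5 terms are: [3, 12, 48, 192, 768]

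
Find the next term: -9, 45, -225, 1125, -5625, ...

Ratios: 45 / -9 = -5.0
This is a geometric sequence with common ratio r = -5.
Next term = -5625 * -5 = 28125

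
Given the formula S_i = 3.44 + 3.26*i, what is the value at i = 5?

S_5 = 3.44 + 3.26*5 = 3.44 + 16.3 = 19.74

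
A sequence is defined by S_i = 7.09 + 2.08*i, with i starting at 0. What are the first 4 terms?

This is an arithmetic sequence.
i=0: S_0 = 7.09 + 2.08*0 = 7.09
i=1: S_1 = 7.09 + 2.08*1 = 9.17
i=2: S_2 = 7.09 + 2.08*2 = 11.25
i=3: S_3 = 7.09 + 2.08*3 = 13.33
The first 4 terms are: [7.09, 9.17, 11.25, 13.33]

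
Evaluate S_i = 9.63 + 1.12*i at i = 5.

S_5 = 9.63 + 1.12*5 = 9.63 + 5.6 = 15.23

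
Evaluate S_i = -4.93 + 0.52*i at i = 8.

S_8 = -4.93 + 0.52*8 = -4.93 + 4.16 = -0.77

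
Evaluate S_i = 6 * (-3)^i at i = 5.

S_5 = 6 * (-3)^5 = 6 * -243 = -1458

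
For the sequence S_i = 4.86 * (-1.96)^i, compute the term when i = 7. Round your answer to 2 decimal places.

S_7 = 4.86 * (-1.96)^7 ≈ 4.86 * -111.1201 ≈ -540.04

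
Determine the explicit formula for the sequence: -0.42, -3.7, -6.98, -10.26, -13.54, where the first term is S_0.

Check differences: -3.7 - -0.42 = -3.28
-6.98 - -3.7 = -3.28
Common difference d = -3.28.
First term a = -0.42.
Formula: S_i = -0.42 - 3.28*i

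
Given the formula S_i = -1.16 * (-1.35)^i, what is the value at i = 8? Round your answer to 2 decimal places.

S_8 = -1.16 * (-1.35)^8 ≈ -1.16 * 11.0324 ≈ -12.8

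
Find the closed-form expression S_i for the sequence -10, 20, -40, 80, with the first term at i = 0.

Check ratios: 20 / -10 = -2.0
Common ratio r = -2.
First term a = -10.
Formula: S_i = -10 * (-2)^i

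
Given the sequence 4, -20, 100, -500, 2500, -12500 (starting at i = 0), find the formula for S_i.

Check ratios: -20 / 4 = -5.0
Common ratio r = -5.
First term a = 4.
Formula: S_i = 4 * (-5)^i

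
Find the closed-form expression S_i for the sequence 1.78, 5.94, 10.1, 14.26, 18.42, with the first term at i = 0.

Check differences: 5.94 - 1.78 = 4.16
10.1 - 5.94 = 4.16
Common difference d = 4.16.
First term a = 1.78.
Formula: S_i = 1.78 + 4.16*i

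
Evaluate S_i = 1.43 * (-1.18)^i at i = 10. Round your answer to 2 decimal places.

S_10 = 1.43 * (-1.18)^10 ≈ 1.43 * 5.2338 ≈ 7.48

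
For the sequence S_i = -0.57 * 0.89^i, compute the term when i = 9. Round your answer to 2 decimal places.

S_9 = -0.57 * 0.89^9 ≈ -0.57 * 0.3504 ≈ -0.2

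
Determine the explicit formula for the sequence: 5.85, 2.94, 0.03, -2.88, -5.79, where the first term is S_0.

Check differences: 2.94 - 5.85 = -2.91
0.03 - 2.94 = -2.91
Common difference d = -2.91.
First term a = 5.85.
Formula: S_i = 5.85 - 2.91*i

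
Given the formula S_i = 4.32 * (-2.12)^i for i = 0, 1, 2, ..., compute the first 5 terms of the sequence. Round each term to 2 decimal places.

This is a geometric sequence.
i=0: S_0 = 4.32 * (-2.12)^0 = 4.32
i=1: S_1 = 4.32 * (-2.12)^1 ≈ -9.16
i=2: S_2 = 4.32 * (-2.12)^2 ≈ 19.42
i=3: S_3 = 4.32 * (-2.12)^3 ≈ -41.16
i=4: S_4 = 4.32 * (-2.12)^4 ≈ 87.26
The first 5 terms are: [4.32, -9.16, 19.42, -41.16, 87.26]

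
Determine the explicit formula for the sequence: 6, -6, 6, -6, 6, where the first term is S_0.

Check ratios: -6 / 6 = -1.0
Common ratio r = -1.
First term a = 6.
Formula: S_i = 6 * (-1)^i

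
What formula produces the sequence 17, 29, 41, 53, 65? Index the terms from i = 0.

Check differences: 29 - 17 = 12
41 - 29 = 12
Common difference d = 12.
First term a = 17.
Formula: S_i = 17 + 12*i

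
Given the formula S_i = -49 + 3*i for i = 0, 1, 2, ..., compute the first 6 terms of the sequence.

This is an arithmetic sequence.
i=0: S_0 = -49 + 3*0 = -49
i=1: S_1 = -49 + 3*1 = -46
i=2: S_2 = -49 + 3*2 = -43
i=3: S_3 = -49 + 3*3 = -40
i=4: S_4 = -49 + 3*4 = -37
i=5: S_5 = -49 + 3*5 = -34
The first 6 terms are: [-49, -46, -43, -40, -37, -34]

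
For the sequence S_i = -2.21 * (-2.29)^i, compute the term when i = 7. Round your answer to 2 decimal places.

S_7 = -2.21 * (-2.29)^7 ≈ -2.21 * -330.2542 ≈ 729.86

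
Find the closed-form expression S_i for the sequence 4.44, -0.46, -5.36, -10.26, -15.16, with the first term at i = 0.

Check differences: -0.46 - 4.44 = -4.9
-5.36 - -0.46 = -4.9
Common difference d = -4.9.
First term a = 4.44.
Formula: S_i = 4.44 - 4.90*i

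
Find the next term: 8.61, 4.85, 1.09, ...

Differences: 4.85 - 8.61 = -3.76
This is an arithmetic sequence with common difference d = -3.76.
Next term = 1.09 + -3.76 = -2.67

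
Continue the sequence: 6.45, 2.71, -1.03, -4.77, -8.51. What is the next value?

Differences: 2.71 - 6.45 = -3.74
This is an arithmetic sequence with common difference d = -3.74.
Next term = -8.51 + -3.74 = -12.25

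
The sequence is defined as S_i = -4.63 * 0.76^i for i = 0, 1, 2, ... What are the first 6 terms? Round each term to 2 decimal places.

This is a geometric sequence.
i=0: S_0 = -4.63 * 0.76^0 = -4.63
i=1: S_1 = -4.63 * 0.76^1 ≈ -3.52
i=2: S_2 = -4.63 * 0.76^2 ≈ -2.67
i=3: S_3 = -4.63 * 0.76^3 ≈ -2.03
i=4: S_4 = -4.63 * 0.76^4 ≈ -1.54
i=5: S_5 = -4.63 * 0.76^5 ≈ -1.17
The first 6 terms are: [-4.63, -3.52, -2.67, -2.03, -1.54, -1.17]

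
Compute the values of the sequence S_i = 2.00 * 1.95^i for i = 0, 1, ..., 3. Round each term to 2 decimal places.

This is a geometric sequence.
i=0: S_0 = 2.0 * 1.95^0 = 2.0
i=1: S_1 = 2.0 * 1.95^1 = 3.9
i=2: S_2 = 2.0 * 1.95^2 ≈ 7.61
i=3: S_3 = 2.0 * 1.95^3 ≈ 14.83
The first 4 terms are: [2.0, 3.9, 7.61, 14.83]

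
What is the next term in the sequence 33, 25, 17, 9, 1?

Differences: 25 - 33 = -8
This is an arithmetic sequence with common difference d = -8.
Next term = 1 + -8 = -7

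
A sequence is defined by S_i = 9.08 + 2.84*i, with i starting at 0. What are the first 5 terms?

This is an arithmetic sequence.
i=0: S_0 = 9.08 + 2.84*0 = 9.08
i=1: S_1 = 9.08 + 2.84*1 = 11.92
i=2: S_2 = 9.08 + 2.84*2 = 14.76
i=3: S_3 = 9.08 + 2.84*3 = 17.6
i=4: S_4 = 9.08 + 2.84*4 = 20.44
The first 5 terms are: [9.08, 11.92, 14.76, 17.6, 20.44]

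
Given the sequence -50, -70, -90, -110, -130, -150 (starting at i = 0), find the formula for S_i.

Check differences: -70 - -50 = -20
-90 - -70 = -20
Common difference d = -20.
First term a = -50.
Formula: S_i = -50 - 20*i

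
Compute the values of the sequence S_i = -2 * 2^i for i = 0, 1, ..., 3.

This is a geometric sequence.
i=0: S_0 = -2 * 2^0 = -2
i=1: S_1 = -2 * 2^1 = -4
i=2: S_2 = -2 * 2^2 = -8
i=3: S_3 = -2 * 2^3 = -16
The first 4 terms are: [-2, -4, -8, -16]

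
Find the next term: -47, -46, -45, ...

Differences: -46 - -47 = 1
This is an arithmetic sequence with common difference d = 1.
Next term = -45 + 1 = -44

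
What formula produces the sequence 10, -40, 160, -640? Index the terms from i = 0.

Check ratios: -40 / 10 = -4.0
Common ratio r = -4.
First term a = 10.
Formula: S_i = 10 * (-4)^i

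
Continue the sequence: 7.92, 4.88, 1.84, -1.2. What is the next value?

Differences: 4.88 - 7.92 = -3.04
This is an arithmetic sequence with common difference d = -3.04.
Next term = -1.2 + -3.04 = -4.24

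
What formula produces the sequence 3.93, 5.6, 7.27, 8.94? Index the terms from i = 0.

Check differences: 5.6 - 3.93 = 1.67
7.27 - 5.6 = 1.67
Common difference d = 1.67.
First term a = 3.93.
Formula: S_i = 3.93 + 1.67*i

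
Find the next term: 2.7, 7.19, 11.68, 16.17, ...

Differences: 7.19 - 2.7 = 4.49
This is an arithmetic sequence with common difference d = 4.49.
Next term = 16.17 + 4.49 = 20.66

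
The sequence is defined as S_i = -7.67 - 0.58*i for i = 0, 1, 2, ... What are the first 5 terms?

This is an arithmetic sequence.
i=0: S_0 = -7.67 + -0.58*0 = -7.67
i=1: S_1 = -7.67 + -0.58*1 = -8.25
i=2: S_2 = -7.67 + -0.58*2 = -8.83
i=3: S_3 = -7.67 + -0.58*3 = -9.41
i=4: S_4 = -7.67 + -0.58*4 = -9.99
The first 5 terms are: [-7.67, -8.25, -8.83, -9.41, -9.99]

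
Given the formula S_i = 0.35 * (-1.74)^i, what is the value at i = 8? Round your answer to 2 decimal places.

S_8 = 0.35 * (-1.74)^8 ≈ 0.35 * 84.0222 ≈ 29.41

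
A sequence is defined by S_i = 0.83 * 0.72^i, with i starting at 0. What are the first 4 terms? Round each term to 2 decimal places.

This is a geometric sequence.
i=0: S_0 = 0.83 * 0.72^0 = 0.83
i=1: S_1 = 0.83 * 0.72^1 ≈ 0.6
i=2: S_2 = 0.83 * 0.72^2 ≈ 0.43
i=3: S_3 = 0.83 * 0.72^3 ≈ 0.31
The first 4 terms are: [0.83, 0.6, 0.43, 0.31]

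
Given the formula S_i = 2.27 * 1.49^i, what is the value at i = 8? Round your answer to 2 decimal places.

S_8 = 2.27 * 1.49^8 ≈ 2.27 * 24.2935 ≈ 55.15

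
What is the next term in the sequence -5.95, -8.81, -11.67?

Differences: -8.81 - -5.95 = -2.86
This is an arithmetic sequence with common difference d = -2.86.
Next term = -11.67 + -2.86 = -14.53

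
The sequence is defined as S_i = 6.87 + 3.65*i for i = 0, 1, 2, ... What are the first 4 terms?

This is an arithmetic sequence.
i=0: S_0 = 6.87 + 3.65*0 = 6.87
i=1: S_1 = 6.87 + 3.65*1 = 10.52
i=2: S_2 = 6.87 + 3.65*2 = 14.17
i=3: S_3 = 6.87 + 3.65*3 = 17.82
The first 4 terms are: [6.87, 10.52, 14.17, 17.82]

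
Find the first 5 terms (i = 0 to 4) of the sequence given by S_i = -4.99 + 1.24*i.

This is an arithmetic sequence.
i=0: S_0 = -4.99 + 1.24*0 = -4.99
i=1: S_1 = -4.99 + 1.24*1 = -3.75
i=2: S_2 = -4.99 + 1.24*2 = -2.51
i=3: S_3 = -4.99 + 1.24*3 = -1.27
i=4: S_4 = -4.99 + 1.24*4 = -0.03
The first 5 terms are: [-4.99, -3.75, -2.51, -1.27, -0.03]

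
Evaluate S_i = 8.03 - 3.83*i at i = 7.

S_7 = 8.03 + -3.83*7 = 8.03 + -26.81 = -18.78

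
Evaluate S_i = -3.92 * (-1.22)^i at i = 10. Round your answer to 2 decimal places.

S_10 = -3.92 * (-1.22)^10 ≈ -3.92 * 7.3046 ≈ -28.63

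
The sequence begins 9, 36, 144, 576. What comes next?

Ratios: 36 / 9 = 4.0
This is a geometric sequence with common ratio r = 4.
Next term = 576 * 4 = 2304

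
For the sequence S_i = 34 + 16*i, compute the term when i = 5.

S_5 = 34 + 16*5 = 34 + 80 = 114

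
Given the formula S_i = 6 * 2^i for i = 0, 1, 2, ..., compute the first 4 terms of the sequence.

This is a geometric sequence.
i=0: S_0 = 6 * 2^0 = 6
i=1: S_1 = 6 * 2^1 = 12
i=2: S_2 = 6 * 2^2 = 24
i=3: S_3 = 6 * 2^3 = 48
The first 4 terms are: [6, 12, 24, 48]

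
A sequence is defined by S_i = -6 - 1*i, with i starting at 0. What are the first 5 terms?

This is an arithmetic sequence.
i=0: S_0 = -6 + -1*0 = -6
i=1: S_1 = -6 + -1*1 = -7
i=2: S_2 = -6 + -1*2 = -8
i=3: S_3 = -6 + -1*3 = -9
i=4: S_4 = -6 + -1*4 = -10
The first 5 terms are: [-6, -7, -8, -9, -10]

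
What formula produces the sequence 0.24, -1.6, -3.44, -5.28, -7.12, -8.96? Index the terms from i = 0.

Check differences: -1.6 - 0.24 = -1.84
-3.44 - -1.6 = -1.84
Common difference d = -1.84.
First term a = 0.24.
Formula: S_i = 0.24 - 1.84*i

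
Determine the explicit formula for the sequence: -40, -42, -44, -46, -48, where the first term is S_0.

Check differences: -42 - -40 = -2
-44 - -42 = -2
Common difference d = -2.
First term a = -40.
Formula: S_i = -40 - 2*i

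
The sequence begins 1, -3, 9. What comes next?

Ratios: -3 / 1 = -3.0
This is a geometric sequence with common ratio r = -3.
Next term = 9 * -3 = -27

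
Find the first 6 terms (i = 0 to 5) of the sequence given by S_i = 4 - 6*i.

This is an arithmetic sequence.
i=0: S_0 = 4 + -6*0 = 4
i=1: S_1 = 4 + -6*1 = -2
i=2: S_2 = 4 + -6*2 = -8
i=3: S_3 = 4 + -6*3 = -14
i=4: S_4 = 4 + -6*4 = -20
i=5: S_5 = 4 + -6*5 = -26
The first 6 terms are: [4, -2, -8, -14, -20, -26]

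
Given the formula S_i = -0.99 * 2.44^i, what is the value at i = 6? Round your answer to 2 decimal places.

S_6 = -0.99 * 2.44^6 ≈ -0.99 * 211.0275 ≈ -208.92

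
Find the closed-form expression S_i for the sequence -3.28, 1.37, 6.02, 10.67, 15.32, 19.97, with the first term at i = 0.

Check differences: 1.37 - -3.28 = 4.65
6.02 - 1.37 = 4.65
Common difference d = 4.65.
First term a = -3.28.
Formula: S_i = -3.28 + 4.65*i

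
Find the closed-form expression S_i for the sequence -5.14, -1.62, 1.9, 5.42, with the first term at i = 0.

Check differences: -1.62 - -5.14 = 3.52
1.9 - -1.62 = 3.52
Common difference d = 3.52.
First term a = -5.14.
Formula: S_i = -5.14 + 3.52*i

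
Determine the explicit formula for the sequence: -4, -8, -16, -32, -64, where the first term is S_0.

Check ratios: -8 / -4 = 2.0
Common ratio r = 2.
First term a = -4.
Formula: S_i = -4 * 2^i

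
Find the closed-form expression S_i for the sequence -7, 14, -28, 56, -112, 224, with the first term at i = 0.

Check ratios: 14 / -7 = -2.0
Common ratio r = -2.
First term a = -7.
Formula: S_i = -7 * (-2)^i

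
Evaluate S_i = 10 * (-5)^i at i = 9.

S_9 = 10 * (-5)^9 = 10 * -1953125 = -19531250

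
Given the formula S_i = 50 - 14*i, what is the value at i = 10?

S_10 = 50 + -14*10 = 50 + -140 = -90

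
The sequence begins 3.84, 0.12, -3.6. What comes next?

Differences: 0.12 - 3.84 = -3.72
This is an arithmetic sequence with common difference d = -3.72.
Next term = -3.6 + -3.72 = -7.32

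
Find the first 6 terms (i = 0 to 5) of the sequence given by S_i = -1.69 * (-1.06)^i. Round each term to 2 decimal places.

This is a geometric sequence.
i=0: S_0 = -1.69 * (-1.06)^0 = -1.69
i=1: S_1 = -1.69 * (-1.06)^1 ≈ 1.79
i=2: S_2 = -1.69 * (-1.06)^2 ≈ -1.9
i=3: S_3 = -1.69 * (-1.06)^3 ≈ 2.01
i=4: S_4 = -1.69 * (-1.06)^4 ≈ -2.13
i=5: S_5 = -1.69 * (-1.06)^5 ≈ 2.26
The first 6 terms are: [-1.69, 1.79, -1.9, 2.01, -2.13, 2.26]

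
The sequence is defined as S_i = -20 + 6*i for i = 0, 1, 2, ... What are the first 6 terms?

This is an arithmetic sequence.
i=0: S_0 = -20 + 6*0 = -20
i=1: S_1 = -20 + 6*1 = -14
i=2: S_2 = -20 + 6*2 = -8
i=3: S_3 = -20 + 6*3 = -2
i=4: S_4 = -20 + 6*4 = 4
i=5: S_5 = -20 + 6*5 = 10
The first 6 terms are: [-20, -14, -8, -2, 4, 10]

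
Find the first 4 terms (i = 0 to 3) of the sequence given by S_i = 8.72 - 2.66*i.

This is an arithmetic sequence.
i=0: S_0 = 8.72 + -2.66*0 = 8.72
i=1: S_1 = 8.72 + -2.66*1 = 6.06
i=2: S_2 = 8.72 + -2.66*2 = 3.4
i=3: S_3 = 8.72 + -2.66*3 = 0.74
The first 4 terms are: [8.72, 6.06, 3.4, 0.74]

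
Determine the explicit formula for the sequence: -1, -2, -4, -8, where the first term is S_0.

Check ratios: -2 / -1 = 2.0
Common ratio r = 2.
First term a = -1.
Formula: S_i = -1 * 2^i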